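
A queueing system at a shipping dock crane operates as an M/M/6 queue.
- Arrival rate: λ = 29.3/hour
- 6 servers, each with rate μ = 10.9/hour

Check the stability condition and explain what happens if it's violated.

Stability requires ρ = λ/(cμ) < 1
ρ = 29.3/(6 × 10.9) = 29.3/65.40 = 0.4480
Since 0.4480 < 1, the system is STABLE.
The servers are busy 44.80% of the time.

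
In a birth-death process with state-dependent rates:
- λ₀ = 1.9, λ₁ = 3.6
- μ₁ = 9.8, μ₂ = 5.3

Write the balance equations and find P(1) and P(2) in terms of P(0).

Balance equations:
State 0: λ₀P₀ = μ₁P₁ → P₁ = (λ₀/μ₁)P₀ = (1.9/9.8)P₀ = 0.1939P₀
State 1: P₂ = (λ₀λ₁)/(μ₁μ₂)P₀ = (1.9×3.6)/(9.8×5.3)P₀ = 0.1317P₀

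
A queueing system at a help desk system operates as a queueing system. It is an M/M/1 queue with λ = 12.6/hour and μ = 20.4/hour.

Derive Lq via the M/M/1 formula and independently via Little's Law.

Method 1 (direct): Lq = λ²/(μ(μ-λ)) = 158.76/(20.4 × 7.80) = 0.9977

Method 2 (Little's Law):
W = 1/(μ-λ) = 1/7.80 = 0.12820513
Wq = W - 1/μ = 0.12820513 - 0.049019608 = 0.079186
Lq = λWq = 12.6 × 0.079186 = 0.9977 ✔ (matches Method 1)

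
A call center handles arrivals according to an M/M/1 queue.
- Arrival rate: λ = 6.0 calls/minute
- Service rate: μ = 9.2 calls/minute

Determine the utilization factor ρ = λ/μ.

Server utilization: ρ = λ/μ
ρ = 6.0/9.2 = 0.6522
The server is busy 65.22% of the time.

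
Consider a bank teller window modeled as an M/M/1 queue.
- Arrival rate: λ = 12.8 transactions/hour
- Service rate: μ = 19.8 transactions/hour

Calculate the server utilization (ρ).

Server utilization: ρ = λ/μ
ρ = 12.8/19.8 = 0.6465
The server is busy 64.65% of the time.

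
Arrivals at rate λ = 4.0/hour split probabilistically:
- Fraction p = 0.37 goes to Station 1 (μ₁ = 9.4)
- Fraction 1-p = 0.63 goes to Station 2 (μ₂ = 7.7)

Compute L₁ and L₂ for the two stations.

Effective rates: λ₁ = 4.0×0.37 = 1.48, λ₂ = 4.0×0.63 = 2.52
Station 1: ρ₁ = 1.48/9.4 = 0.15745, L₁ = ρ₁/(1-ρ₁) = 0.15745/(1-0.15745) = 0.1869
Station 2: ρ₂ = 2.52/7.7 = 0.3273, L₂ = ρ₂/(1-ρ₂) = 0.3273/(1-0.3273) = 0.4865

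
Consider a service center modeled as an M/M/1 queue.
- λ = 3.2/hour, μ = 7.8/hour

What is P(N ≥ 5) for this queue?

ρ = λ/μ = 3.2/7.8 = 0.41026
P(N ≥ n) = ρⁿ
P(N ≥ 5) = 0.41026^5
P(N ≥ 5) = 0.01162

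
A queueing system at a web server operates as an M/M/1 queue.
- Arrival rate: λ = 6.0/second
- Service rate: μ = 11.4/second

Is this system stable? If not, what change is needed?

Stability requires ρ = λ/(cμ) < 1
ρ = 6.0/(1 × 11.4) = 6.0/11.40 = 0.5263
Since 0.5263 < 1, the system is STABLE.
The server is busy 52.63% of the time.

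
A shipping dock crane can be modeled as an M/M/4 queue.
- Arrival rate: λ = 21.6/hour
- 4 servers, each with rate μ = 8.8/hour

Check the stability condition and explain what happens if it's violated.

Stability requires ρ = λ/(cμ) < 1
ρ = 21.6/(4 × 8.8) = 21.6/35.20 = 0.6136
Since 0.6136 < 1, the system is STABLE.
The servers are busy 61.36% of the time.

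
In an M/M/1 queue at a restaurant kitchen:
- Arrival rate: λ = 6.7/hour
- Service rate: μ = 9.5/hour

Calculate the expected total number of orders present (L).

ρ = λ/μ = 6.7/9.5 = 0.7053
For M/M/1: L = λ/(μ-λ)
L = 6.7/(9.5-6.7) = 6.7/2.80
L = 2.3929 orders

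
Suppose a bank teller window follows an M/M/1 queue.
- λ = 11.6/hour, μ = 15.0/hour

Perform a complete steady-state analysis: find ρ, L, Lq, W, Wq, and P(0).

Step 1: ρ = λ/μ = 11.6/15.0 = 0.7733
Step 2: L = λ/(μ-λ) = 11.6/3.40 = 3.4118
Step 3: Lq = λ²/(μ(μ-λ)) = 134.56/(15.0×3.40) = 2.6384
Step 4: W = 1/(μ-λ) = 1/3.40 = 0.29412
Step 5: Wq = λ/(μ(μ-λ)) = 11.6/(15.0×3.40) = 0.2275
Step 6: P(0) = 1-ρ = 0.2267
Verify: L = λW = 11.6×0.29412 = 3.4118 ✔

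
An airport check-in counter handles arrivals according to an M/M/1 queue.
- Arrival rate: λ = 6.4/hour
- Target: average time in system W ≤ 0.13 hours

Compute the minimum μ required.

For M/M/1: W = 1/(μ-λ)
Need W ≤ 0.13, so 1/(μ-λ) ≤ 0.13
μ - λ ≥ 1/0.13 = 7.6923
μ ≥ 6.4 + 7.6923 = 14.0923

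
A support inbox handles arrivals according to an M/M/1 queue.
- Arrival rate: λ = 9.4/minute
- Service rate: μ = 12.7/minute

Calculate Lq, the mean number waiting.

ρ = λ/μ = 9.4/12.7 = 0.7402
For M/M/1: Lq = λ²/(μ(μ-λ))
Lq = 88.36/(12.7 × 3.30)
Lq = 2.1083 emails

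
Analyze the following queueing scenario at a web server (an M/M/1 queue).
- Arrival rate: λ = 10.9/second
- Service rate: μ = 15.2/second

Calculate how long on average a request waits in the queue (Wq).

First, compute utilization: ρ = λ/μ = 10.9/15.2 = 0.7171
For M/M/1: Wq = λ/(μ(μ-λ))
Wq = 10.9/(15.2 × (15.2-10.9))
Wq = 10.9/(15.2 × 4.30)
Wq = 0.1668 seconds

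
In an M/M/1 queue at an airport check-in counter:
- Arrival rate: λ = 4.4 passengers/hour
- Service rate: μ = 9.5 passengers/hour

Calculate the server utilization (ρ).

Server utilization: ρ = λ/μ
ρ = 4.4/9.5 = 0.4632
The server is busy 46.32% of the time.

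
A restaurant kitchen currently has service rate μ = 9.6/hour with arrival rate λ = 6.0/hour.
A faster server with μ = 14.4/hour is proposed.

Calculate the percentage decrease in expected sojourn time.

System 1: ρ₁ = 6.0/9.6 = 0.6250, W₁ = 1/(9.6-6.0) = 0.27778
System 2: ρ₂ = 6.0/14.4 = 0.4167, W₂ = 1/(14.4-6.0) = 0.11905
Improvement: (W₁-W₂)/W₁ = (0.27778-0.11905)/0.27778 = 57.14%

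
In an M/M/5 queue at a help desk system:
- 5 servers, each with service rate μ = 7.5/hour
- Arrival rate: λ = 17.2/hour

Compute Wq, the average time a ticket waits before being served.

Traffic intensity: ρ = λ/(cμ) = 17.2/(5×7.5) = 0.4587
Since ρ = 0.4587 < 1, system is stable.
Offered load a = λ/μ = cρ = 17.2/7.5 = 2.2933
P₀ = [ Σₙ₌₀^4 aⁿ/n! + a^5/(5!(1-ρ)) ]⁻¹
Σ = a^0/0! + a^1/1! + a^2/2! + a^3/3! + a^4/4! = 1.0000 + 2.2933 + 2.6297 + 2.0103 + 1.1525 = 9.0858
a^5/(5!(1-ρ)) = 63.4360/(120 × 0.54133) = 0.9765
P₀ = 1/(9.0858 + 0.9765) = 0.09938
Lq = P₀·a^5·ρ / (5!(1-ρ)²) = 0.099380 × 63.4360 × 0.45867 / (120 × 0.29304) = 0.08223
Wq = Lq/λ = 0.08223/17.2 = 0.004781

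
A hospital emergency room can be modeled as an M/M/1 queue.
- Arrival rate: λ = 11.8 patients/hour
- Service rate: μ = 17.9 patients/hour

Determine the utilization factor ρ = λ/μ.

Server utilization: ρ = λ/μ
ρ = 11.8/17.9 = 0.6592
The server is busy 65.92% of the time.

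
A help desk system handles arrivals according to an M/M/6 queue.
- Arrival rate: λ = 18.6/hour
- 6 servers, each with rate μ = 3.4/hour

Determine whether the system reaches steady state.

Stability requires ρ = λ/(cμ) < 1
ρ = 18.6/(6 × 3.4) = 18.6/20.40 = 0.9118
Since 0.9118 < 1, the system is STABLE.
The servers are busy 91.18% of the time.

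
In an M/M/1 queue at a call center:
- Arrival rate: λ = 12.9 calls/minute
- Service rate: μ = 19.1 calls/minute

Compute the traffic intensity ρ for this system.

Server utilization: ρ = λ/μ
ρ = 12.9/19.1 = 0.6754
The server is busy 67.54% of the time.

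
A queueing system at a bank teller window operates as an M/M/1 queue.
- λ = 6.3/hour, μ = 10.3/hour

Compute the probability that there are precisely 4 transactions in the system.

ρ = λ/μ = 6.3/10.3 = 0.61165
P(n) = (1-ρ)ρⁿ
P(4) = (1-0.61165) × 0.61165^4
P(4) = 0.38835 × 0.13996
P(4) = 0.05435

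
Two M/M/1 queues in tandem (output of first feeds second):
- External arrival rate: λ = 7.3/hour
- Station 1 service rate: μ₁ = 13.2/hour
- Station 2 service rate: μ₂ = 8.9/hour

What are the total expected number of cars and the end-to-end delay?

By Jackson's theorem, each station behaves as independent M/M/1.
Station 1: ρ₁ = 7.3/13.2 = 0.5530, L₁ = ρ₁/(1-ρ₁) = λ/(μ₁-λ) = 7.3/5.90 = 1.2373
Station 2: ρ₂ = 7.3/8.9 = 0.8202, L₂ = ρ₂/(1-ρ₂) = λ/(μ₂-λ) = 7.3/1.60 = 4.5625
Total: L = L₁ + L₂ = 1.2373 + 4.5625 = 5.7998
W = L/λ = 5.7998/7.3 = 0.7945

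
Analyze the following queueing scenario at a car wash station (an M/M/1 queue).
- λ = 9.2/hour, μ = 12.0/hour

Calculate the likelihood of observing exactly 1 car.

ρ = λ/μ = 9.2/12.0 = 0.7667
P(n) = (1-ρ)ρⁿ
P(1) = (1-0.7667) × 0.7667^1
P(1) = 0.2333 × 0.7667
P(1) = 0.1789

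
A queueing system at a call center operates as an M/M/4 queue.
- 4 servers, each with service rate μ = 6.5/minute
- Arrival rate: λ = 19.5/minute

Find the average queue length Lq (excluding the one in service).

Traffic intensity: ρ = λ/(cμ) = 19.5/(4×6.5) = 0.7500
Since ρ = 0.7500 < 1, system is stable.
Offered load a = λ/μ = cρ = 19.5/6.5 = 3.0000
P₀ = [ Σₙ₌₀^3 aⁿ/n! + a^4/(4!(1-ρ)) ]⁻¹
Σ = a^0/0! + a^1/1! + a^2/2! + a^3/3! = 1.0000 + 3.0000 + 4.5000 + 4.5000 = 13.0000
a^4/(4!(1-ρ)) = 81.0000/(24 × 0.2500) = 13.5000
P₀ = 1/(13.0000 + 13.5000) = 0.03774
Lq = P₀·a^4·ρ / (4!(1-ρ)²) = 0.037736 × 81.0000 × 0.75000 / (24 × 0.062500) = 1.5283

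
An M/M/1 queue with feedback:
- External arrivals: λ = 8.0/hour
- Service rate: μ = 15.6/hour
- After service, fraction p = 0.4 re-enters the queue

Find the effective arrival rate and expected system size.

Effective arrival rate: λ_eff = λ/(1-p) = 8.0/(1-0.4) = 8.0/0.60 = 13.33333
ρ = λ_eff/μ = 13.33333/15.6 = 0.854701
L = ρ/(1-ρ) = 0.854701/(1-0.854701) = 5.8824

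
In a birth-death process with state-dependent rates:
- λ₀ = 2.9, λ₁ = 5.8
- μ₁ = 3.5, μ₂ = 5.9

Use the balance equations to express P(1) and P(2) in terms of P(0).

Balance equations:
State 0: λ₀P₀ = μ₁P₁ → P₁ = (λ₀/μ₁)P₀ = (2.9/3.5)P₀ = 0.8286P₀
State 1: P₂ = (λ₀λ₁)/(μ₁μ₂)P₀ = (2.9×5.8)/(3.5×5.9)P₀ = 0.8145P₀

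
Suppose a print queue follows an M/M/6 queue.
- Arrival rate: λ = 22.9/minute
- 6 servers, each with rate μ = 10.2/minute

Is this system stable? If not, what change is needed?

Stability requires ρ = λ/(cμ) < 1
ρ = 22.9/(6 × 10.2) = 22.9/61.20 = 0.3742
Since 0.3742 < 1, the system is STABLE.
The servers are busy 37.42% of the time.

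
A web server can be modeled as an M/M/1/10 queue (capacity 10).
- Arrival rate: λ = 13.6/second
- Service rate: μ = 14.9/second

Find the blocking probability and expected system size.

ρ = λ/μ = 13.6/14.9 = 0.91275
P₀ = (1-ρ)/(1-ρ^(K+1)) = (1-0.91275)/(1-0.91275^11) = 0.08725/0.6337 = 0.1377
P_K = P₀×ρ^K = 0.1377 × 0.91275^10 = 0.1377 × 0.4013 = 0.05526
Blocking probability P_10 = 0.05526 (5.53%)
L = ρ[1 - (K+1)ρ^K + Kρ^(K+1)] / [(1-ρ)(1-ρ^(K+1))]
L = 0.91275 × (1 - 11×0.4013455 + 10×0.3663281) / ((1 - 0.91275) × (1 - 0.3663281)) = 4.1022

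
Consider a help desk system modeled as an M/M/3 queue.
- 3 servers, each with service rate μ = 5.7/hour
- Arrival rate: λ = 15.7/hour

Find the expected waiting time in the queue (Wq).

Traffic intensity: ρ = λ/(cμ) = 15.7/(3×5.7) = 0.9181
Since ρ = 0.9181 < 1, system is stable.
Offered load a = λ/μ = cρ = 15.7/5.7 = 2.7544
P₀ = [ Σₙ₌₀^2 aⁿ/n! + a^3/(3!(1-ρ)) ]⁻¹
Σ = a^0/0! + a^1/1! + a^2/2! = 1.0000 + 2.7544 + 3.7933 = 7.5477
a^3/(3!(1-ρ)) = 20.89654/(6 × 0.08187135) = 42.5394
P₀ = 1/(7.5477 + 42.5394) = 0.01997
Lq = P₀·a^3·ρ / (3!(1-ρ)²) = 0.0199652 × 20.8965 × 0.918129 / (6 × 0.00670292) = 9.5244
Wq = Lq/λ = 9.5244/15.7 = 0.6066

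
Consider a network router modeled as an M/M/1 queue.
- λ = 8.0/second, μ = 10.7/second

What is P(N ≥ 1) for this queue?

ρ = λ/μ = 8.0/10.7 = 0.7477
P(N ≥ n) = ρⁿ
P(N ≥ 1) = 0.7477^1
P(N ≥ 1) = 0.7477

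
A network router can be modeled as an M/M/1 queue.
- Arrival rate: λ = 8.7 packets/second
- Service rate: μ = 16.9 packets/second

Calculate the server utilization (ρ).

Server utilization: ρ = λ/μ
ρ = 8.7/16.9 = 0.5148
The server is busy 51.48% of the time.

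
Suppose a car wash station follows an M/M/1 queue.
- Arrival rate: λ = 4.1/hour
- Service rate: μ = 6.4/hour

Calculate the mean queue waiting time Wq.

First, compute utilization: ρ = λ/μ = 4.1/6.4 = 0.6406
For M/M/1: Wq = λ/(μ(μ-λ))
Wq = 4.1/(6.4 × (6.4-4.1))
Wq = 4.1/(6.4 × 2.30)
Wq = 0.2785 hours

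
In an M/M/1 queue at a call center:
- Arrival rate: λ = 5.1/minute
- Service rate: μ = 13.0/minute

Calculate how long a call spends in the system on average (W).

First, compute utilization: ρ = λ/μ = 5.1/13.0 = 0.3923
For M/M/1: W = 1/(μ-λ)
W = 1/(13.0-5.1) = 1/7.90
W = 0.1266 minutes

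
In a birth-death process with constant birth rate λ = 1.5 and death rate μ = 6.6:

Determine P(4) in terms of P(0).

For constant rates: P(n)/P(0) = (λ/μ)^n
P(4)/P(0) = (1.5/6.6)^4 = 0.22727^4 = 0.002668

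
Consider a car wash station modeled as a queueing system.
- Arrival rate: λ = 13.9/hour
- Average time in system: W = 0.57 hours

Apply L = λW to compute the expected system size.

Little's Law: L = λW
L = 13.9 × 0.57 = 7.9230 cars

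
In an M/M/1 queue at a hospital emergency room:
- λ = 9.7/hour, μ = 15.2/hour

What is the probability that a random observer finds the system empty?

ρ = λ/μ = 9.7/15.2 = 0.6382
P(0) = 1 - ρ = 1 - 0.6382 = 0.3618
The server is idle 36.18% of the time.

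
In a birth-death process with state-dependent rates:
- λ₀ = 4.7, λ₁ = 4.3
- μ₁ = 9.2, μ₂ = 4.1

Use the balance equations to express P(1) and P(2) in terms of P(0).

Balance equations:
State 0: λ₀P₀ = μ₁P₁ → P₁ = (λ₀/μ₁)P₀ = (4.7/9.2)P₀ = 0.5109P₀
State 1: P₂ = (λ₀λ₁)/(μ₁μ₂)P₀ = (4.7×4.3)/(9.2×4.1)P₀ = 0.5358P₀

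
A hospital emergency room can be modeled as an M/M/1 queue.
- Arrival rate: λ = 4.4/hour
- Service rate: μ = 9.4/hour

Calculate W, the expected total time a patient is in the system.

First, compute utilization: ρ = λ/μ = 4.4/9.4 = 0.4681
For M/M/1: W = 1/(μ-λ)
W = 1/(9.4-4.4) = 1/5.00
W = 0.2000 hours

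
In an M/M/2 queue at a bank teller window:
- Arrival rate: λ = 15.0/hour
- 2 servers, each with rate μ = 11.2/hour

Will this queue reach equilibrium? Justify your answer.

Stability requires ρ = λ/(cμ) < 1
ρ = 15.0/(2 × 11.2) = 15.0/22.40 = 0.6696
Since 0.6696 < 1, the system is STABLE.
The servers are busy 66.96% of the time.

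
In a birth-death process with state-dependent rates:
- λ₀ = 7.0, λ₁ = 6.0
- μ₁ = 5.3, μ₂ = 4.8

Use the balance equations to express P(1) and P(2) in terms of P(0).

Balance equations:
State 0: λ₀P₀ = μ₁P₁ → P₁ = (λ₀/μ₁)P₀ = (7.0/5.3)P₀ = 1.3208P₀
State 1: P₂ = (λ₀λ₁)/(μ₁μ₂)P₀ = (7.0×6.0)/(5.3×4.8)P₀ = 1.6509P₀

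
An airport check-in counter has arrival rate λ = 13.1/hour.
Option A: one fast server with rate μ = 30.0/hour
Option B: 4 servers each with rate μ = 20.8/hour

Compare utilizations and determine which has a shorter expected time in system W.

Option A: single server μ = 30.0 (M/M/1)
  ρ_A = 13.1/30.0 = 0.4367
  W_A = 1/(μ-λ) = 1/(30.0-13.1) = 1/16.90 = 0.05917

Option B: 4 servers μ = 20.8 (M/M/4)
  ρ_B = λ/(cμ) = 13.1/(4×20.8) = 0.1575
  Offered load a = λ/μ = cρ = 13.1/20.8 = 0.6298
  P₀ = [ Σₙ₌₀^3 aⁿ/n! + a^4/(4!(1-ρ)) ]⁻¹
  Σ = a^0/0! + a^1/1! + a^2/2! + a^3/3! = 1.0000 + 0.62981 + 0.19833 + 0.041636 = 1.8698
  a^4/(4!(1-ρ)) = 0.15734/(24 × 0.84255) = 0.007781
  P₀ = 1/(1.8698 + 0.007781) = 0.5326
  Lq = P₀·a^4·ρ / (4!(1-ρ)²) = 0.53261 × 0.15734 × 0.15745 / (24 × 0.70989) = 0.0007744
  Wq_B = Lq/λ = 0.00077444/13.1 = 0.00005912
  W_B = Wq_B + 1/μ = 0.00005912 + 0.04808 = 0.04814

Since W_B = 0.04814 < W_A = 0.05917, Option B (multiple servers) has the shorter time in system.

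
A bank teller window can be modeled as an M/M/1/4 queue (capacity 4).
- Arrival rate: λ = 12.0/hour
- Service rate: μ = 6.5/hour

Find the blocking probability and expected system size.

ρ = λ/μ = 12.0/6.5 = 1.846154
P₀ = (1-ρ)/(1-ρ^(K+1)) = (1-1.846154)/(1-1.846154^5) = -0.8462/-20.4457 = 0.04139
P_K = P₀×ρ^K = 0.04139 × 1.846154^4 = 0.04139 × 11.6164 = 0.4808
Blocking probability P_4 = 0.4808 (48.08%)
L = ρ[1 - (K+1)ρ^K + Kρ^(K+1)] / [(1-ρ)(1-ρ^(K+1))]
L = 1.846154 × (1 - 5×11.6164 + 4×21.4457) / ((1 - 1.846154) × (1 - 21.4457)) = 3.0627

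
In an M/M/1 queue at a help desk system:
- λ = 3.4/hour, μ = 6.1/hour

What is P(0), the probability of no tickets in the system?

ρ = λ/μ = 3.4/6.1 = 0.5574
P(0) = 1 - ρ = 1 - 0.5574 = 0.4426
The server is idle 44.26% of the time.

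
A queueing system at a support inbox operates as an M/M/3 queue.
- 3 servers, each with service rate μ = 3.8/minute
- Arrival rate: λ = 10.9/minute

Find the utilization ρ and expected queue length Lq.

Traffic intensity: ρ = λ/(cμ) = 10.9/(3×3.8) = 0.9561
Since ρ = 0.9561 < 1, system is stable.
Offered load a = λ/μ = cρ = 10.9/3.8 = 2.8684
P₀ = [ Σₙ₌₀^2 aⁿ/n! + a^3/(3!(1-ρ)) ]⁻¹
Σ = a^0/0! + a^1/1! + a^2/2! = 1.0000 + 2.8684 + 4.1139 = 7.9823
a^3/(3!(1-ρ)) = 23.6009076/(6 × 0.0438596491) = 89.6834
P₀ = 1/(7.9823 + 89.6834) = 0.01024
Lq = P₀·a^3·ρ / (3!(1-ρ)²) = 0.01023900 × 23.60091 × 0.9561404 / (6 × 0.001923669) = 20.0183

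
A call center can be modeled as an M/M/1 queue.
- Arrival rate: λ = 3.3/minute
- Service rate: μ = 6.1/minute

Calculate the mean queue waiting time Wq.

First, compute utilization: ρ = λ/μ = 3.3/6.1 = 0.5410
For M/M/1: Wq = λ/(μ(μ-λ))
Wq = 3.3/(6.1 × (6.1-3.3))
Wq = 3.3/(6.1 × 2.80)
Wq = 0.1932 minutes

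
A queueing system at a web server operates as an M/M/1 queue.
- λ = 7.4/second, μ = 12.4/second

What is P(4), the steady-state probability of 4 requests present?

ρ = λ/μ = 7.4/12.4 = 0.59677
P(n) = (1-ρ)ρⁿ
P(4) = (1-0.59677) × 0.59677^4
P(4) = 0.40323 × 0.12683
P(4) = 0.05114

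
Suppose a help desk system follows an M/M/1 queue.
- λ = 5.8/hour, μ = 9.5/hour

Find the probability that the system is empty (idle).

ρ = λ/μ = 5.8/9.5 = 0.6105
P(0) = 1 - ρ = 1 - 0.6105 = 0.3895
The server is idle 38.95% of the time.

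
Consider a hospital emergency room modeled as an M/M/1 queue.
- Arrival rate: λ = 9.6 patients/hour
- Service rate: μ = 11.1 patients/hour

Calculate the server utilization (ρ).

Server utilization: ρ = λ/μ
ρ = 9.6/11.1 = 0.8649
The server is busy 86.49% of the time.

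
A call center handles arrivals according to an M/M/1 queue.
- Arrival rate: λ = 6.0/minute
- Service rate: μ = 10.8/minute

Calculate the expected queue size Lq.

ρ = λ/μ = 6.0/10.8 = 0.5556
For M/M/1: Lq = λ²/(μ(μ-λ))
Lq = 36.00/(10.8 × 4.80)
Lq = 0.6944 calls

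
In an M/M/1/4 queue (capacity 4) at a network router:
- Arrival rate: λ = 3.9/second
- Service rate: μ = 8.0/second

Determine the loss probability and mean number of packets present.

ρ = λ/μ = 3.9/8.0 = 0.4875
P₀ = (1-ρ)/(1-ρ^(K+1)) = (1-0.4875)/(1-0.4875^5) = 0.5125/0.9725 = 0.5270
P_K = P₀×ρ^K = 0.52701 × 0.4875^4 = 0.52701 × 0.056480 = 0.02977
Blocking probability P_4 = 0.02977 (2.98%)
L = ρ[1 - (K+1)ρ^K + Kρ^(K+1)] / [(1-ρ)(1-ρ^(K+1))]
L = 0.4875 × (1 - 5×0.056480 + 4×0.027534) / ((1 - 0.4875) × (1 - 0.027534)) = 0.8097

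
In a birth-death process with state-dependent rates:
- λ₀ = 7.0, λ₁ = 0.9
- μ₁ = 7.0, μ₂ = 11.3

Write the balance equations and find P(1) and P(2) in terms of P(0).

Balance equations:
State 0: λ₀P₀ = μ₁P₁ → P₁ = (λ₀/μ₁)P₀ = (7.0/7.0)P₀ = 1.0000P₀
State 1: P₂ = (λ₀λ₁)/(μ₁μ₂)P₀ = (7.0×0.9)/(7.0×11.3)P₀ = 0.07965P₀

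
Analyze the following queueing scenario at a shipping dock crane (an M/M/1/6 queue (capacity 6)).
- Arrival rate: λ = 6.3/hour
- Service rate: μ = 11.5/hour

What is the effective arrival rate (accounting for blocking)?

ρ = λ/μ = 6.3/11.5 = 0.54783
P₀ = (1-ρ)/(1-ρ^(K+1)) = (1-0.54783)/(1-0.54783^7) = 0.4522/0.9852 = 0.4590
P_K = P₀×ρ^K = 0.4590 × 0.54783^6 = 0.4590 × 0.02703 = 0.01241
λ_eff = λ(1-P_K) = 6.3 × (1 - 0.01241) = 6.3 × 0.98759 = 6.2218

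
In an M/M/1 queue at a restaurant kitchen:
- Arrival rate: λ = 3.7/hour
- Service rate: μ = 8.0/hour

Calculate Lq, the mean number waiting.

ρ = λ/μ = 3.7/8.0 = 0.4625
For M/M/1: Lq = λ²/(μ(μ-λ))
Lq = 13.69/(8.0 × 4.30)
Lq = 0.3980 orders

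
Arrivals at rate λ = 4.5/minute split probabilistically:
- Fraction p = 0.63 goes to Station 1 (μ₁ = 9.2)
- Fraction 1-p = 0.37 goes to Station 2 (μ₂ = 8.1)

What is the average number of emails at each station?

Effective rates: λ₁ = 4.5×0.63 = 2.835, λ₂ = 4.5×0.37 = 1.665
Station 1: ρ₁ = 2.835/9.2 = 0.30815, L₁ = ρ₁/(1-ρ₁) = 0.30815/(1-0.30815) = 0.4454
Station 2: ρ₂ = 1.665/8.1 = 0.20556, L₂ = ρ₂/(1-ρ₂) = 0.20556/(1-0.20556) = 0.2587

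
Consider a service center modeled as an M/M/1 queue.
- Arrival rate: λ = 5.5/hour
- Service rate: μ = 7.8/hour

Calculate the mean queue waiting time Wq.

First, compute utilization: ρ = λ/μ = 5.5/7.8 = 0.7051
For M/M/1: Wq = λ/(μ(μ-λ))
Wq = 5.5/(7.8 × (7.8-5.5))
Wq = 5.5/(7.8 × 2.30)
Wq = 0.3066 hours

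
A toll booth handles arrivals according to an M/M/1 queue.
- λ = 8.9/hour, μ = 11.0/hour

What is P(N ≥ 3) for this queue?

ρ = λ/μ = 8.9/11.0 = 0.8091
P(N ≥ n) = ρⁿ
P(N ≥ 3) = 0.8091^3
P(N ≥ 3) = 0.5297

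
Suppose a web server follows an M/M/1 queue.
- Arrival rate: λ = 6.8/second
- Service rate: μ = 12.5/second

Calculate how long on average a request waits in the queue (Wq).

First, compute utilization: ρ = λ/μ = 6.8/12.5 = 0.5440
For M/M/1: Wq = λ/(μ(μ-λ))
Wq = 6.8/(12.5 × (12.5-6.8))
Wq = 6.8/(12.5 × 5.70)
Wq = 0.09544 seconds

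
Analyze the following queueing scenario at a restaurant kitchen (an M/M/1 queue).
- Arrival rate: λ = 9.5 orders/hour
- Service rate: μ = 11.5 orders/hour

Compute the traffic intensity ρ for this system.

Server utilization: ρ = λ/μ
ρ = 9.5/11.5 = 0.8261
The server is busy 82.61% of the time.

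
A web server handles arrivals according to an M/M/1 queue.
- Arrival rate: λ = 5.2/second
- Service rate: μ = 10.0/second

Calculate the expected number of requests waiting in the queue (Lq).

ρ = λ/μ = 5.2/10.0 = 0.5200
For M/M/1: Lq = λ²/(μ(μ-λ))
Lq = 27.04/(10.0 × 4.80)
Lq = 0.5633 requests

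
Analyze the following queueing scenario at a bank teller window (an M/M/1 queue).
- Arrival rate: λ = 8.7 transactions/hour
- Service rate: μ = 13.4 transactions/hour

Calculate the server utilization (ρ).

Server utilization: ρ = λ/μ
ρ = 8.7/13.4 = 0.6493
The server is busy 64.93% of the time.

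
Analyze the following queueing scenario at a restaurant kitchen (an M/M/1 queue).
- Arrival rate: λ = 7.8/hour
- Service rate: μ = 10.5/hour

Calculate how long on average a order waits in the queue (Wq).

First, compute utilization: ρ = λ/μ = 7.8/10.5 = 0.7429
For M/M/1: Wq = λ/(μ(μ-λ))
Wq = 7.8/(10.5 × (10.5-7.8))
Wq = 7.8/(10.5 × 2.70)
Wq = 0.2751 hours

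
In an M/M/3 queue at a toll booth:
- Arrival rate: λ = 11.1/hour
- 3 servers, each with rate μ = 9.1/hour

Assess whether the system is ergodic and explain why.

Stability requires ρ = λ/(cμ) < 1
ρ = 11.1/(3 × 9.1) = 11.1/27.30 = 0.4066
Since 0.4066 < 1, the system is STABLE.
The servers are busy 40.66% of the time.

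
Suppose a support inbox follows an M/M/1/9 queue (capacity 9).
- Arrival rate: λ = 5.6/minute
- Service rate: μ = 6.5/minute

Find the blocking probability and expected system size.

ρ = λ/μ = 5.6/6.5 = 0.86154
P₀ = (1-ρ)/(1-ρ^(K+1)) = (1-0.86154)/(1-0.86154^10) = 0.13846/0.77470 = 0.1787
P_K = P₀×ρ^K = 0.17873 × 0.86154^9 = 0.17873 × 0.26150 = 0.04674
Blocking probability P_9 = 0.04674 (4.67%)
L = ρ[1 - (K+1)ρ^K + Kρ^(K+1)] / [(1-ρ)(1-ρ^(K+1))]
L = 0.86154 × (1 - 10×0.2615044 + 9×0.2252965) / ((1 - 0.86154) × (1 - 0.2252965)) = 3.3141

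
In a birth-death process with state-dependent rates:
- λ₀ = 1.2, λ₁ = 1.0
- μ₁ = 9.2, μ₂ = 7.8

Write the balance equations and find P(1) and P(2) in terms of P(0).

Balance equations:
State 0: λ₀P₀ = μ₁P₁ → P₁ = (λ₀/μ₁)P₀ = (1.2/9.2)P₀ = 0.1304P₀
State 1: P₂ = (λ₀λ₁)/(μ₁μ₂)P₀ = (1.2×1.0)/(9.2×7.8)P₀ = 0.01672P₀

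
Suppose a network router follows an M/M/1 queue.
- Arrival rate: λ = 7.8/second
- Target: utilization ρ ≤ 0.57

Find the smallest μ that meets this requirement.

ρ = λ/μ, so μ = λ/ρ
μ ≥ 7.8/0.57 = 13.6842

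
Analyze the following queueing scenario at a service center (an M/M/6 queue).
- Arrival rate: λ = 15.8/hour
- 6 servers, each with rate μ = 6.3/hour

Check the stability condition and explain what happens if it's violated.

Stability requires ρ = λ/(cμ) < 1
ρ = 15.8/(6 × 6.3) = 15.8/37.80 = 0.4180
Since 0.4180 < 1, the system is STABLE.
The servers are busy 41.80% of the time.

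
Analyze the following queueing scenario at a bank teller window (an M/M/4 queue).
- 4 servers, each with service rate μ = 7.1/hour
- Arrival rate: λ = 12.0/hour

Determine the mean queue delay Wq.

Traffic intensity: ρ = λ/(cμ) = 12.0/(4×7.1) = 0.4225
Since ρ = 0.4225 < 1, system is stable.
Offered load a = λ/μ = cρ = 12.0/7.1 = 1.6901
P₀ = [ Σₙ₌₀^3 aⁿ/n! + a^4/(4!(1-ρ)) ]⁻¹
Σ = a^0/0! + a^1/1! + a^2/2! + a^3/3! = 1.0000 + 1.6901 + 1.4283 + 0.8047 = 4.9231
a^4/(4!(1-ρ)) = 8.1600/(24 × 0.57746) = 0.5888
P₀ = 1/(4.9231 + 0.5888) = 0.1814
Lq = P₀·a^4·ρ / (4!(1-ρ)²) = 0.18143 × 8.1600 × 0.42254 / (24 × 0.33347) = 0.07816
Wq = Lq/λ = 0.07816/12.0 = 0.006513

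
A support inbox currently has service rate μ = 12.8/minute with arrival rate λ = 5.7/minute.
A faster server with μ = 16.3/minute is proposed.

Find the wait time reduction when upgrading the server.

System 1: ρ₁ = 5.7/12.8 = 0.4453, W₁ = 1/(12.8-5.7) = 0.14085
System 2: ρ₂ = 5.7/16.3 = 0.3497, W₂ = 1/(16.3-5.7) = 0.094340
Improvement: (W₁-W₂)/W₁ = (0.14085-0.094340)/0.14085 = 33.02%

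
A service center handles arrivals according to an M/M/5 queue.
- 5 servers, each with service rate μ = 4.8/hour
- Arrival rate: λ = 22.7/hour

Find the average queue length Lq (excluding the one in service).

Traffic intensity: ρ = λ/(cμ) = 22.7/(5×4.8) = 0.9458
Since ρ = 0.9458 < 1, system is stable.
Offered load a = λ/μ = cρ = 22.7/4.8 = 4.7292
P₀ = [ Σₙ₌₀^4 aⁿ/n! + a^5/(5!(1-ρ)) ]⁻¹
Σ = a^0/0! + a^1/1! + a^2/2! + a^3/3! + a^4/4! = 1.0000 + 4.7292 + 11.1825 + 17.6280 + 20.8414 = 55.3811
a^5/(5!(1-ρ)) = 2365.5008/(120 × 0.05416667) = 363.9232
P₀ = 1/(55.3811 + 363.9232) = 0.002385
Lq = P₀·a^5·ρ / (5!(1-ρ)²) = 0.00238490 × 2365.5008 × 0.945833 / (120 × 0.00293403) = 15.1552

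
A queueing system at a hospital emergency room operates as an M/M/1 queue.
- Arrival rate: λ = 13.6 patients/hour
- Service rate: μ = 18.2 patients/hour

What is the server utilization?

Server utilization: ρ = λ/μ
ρ = 13.6/18.2 = 0.7473
The server is busy 74.73% of the time.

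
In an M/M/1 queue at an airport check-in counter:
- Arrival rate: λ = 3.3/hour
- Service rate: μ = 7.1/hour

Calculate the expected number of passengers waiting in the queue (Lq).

ρ = λ/μ = 3.3/7.1 = 0.4648
For M/M/1: Lq = λ²/(μ(μ-λ))
Lq = 10.89/(7.1 × 3.80)
Lq = 0.4036 passengers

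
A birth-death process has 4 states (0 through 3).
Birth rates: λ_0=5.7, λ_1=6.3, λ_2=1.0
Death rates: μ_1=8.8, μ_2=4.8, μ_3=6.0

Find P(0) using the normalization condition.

Ratios P(n)/P(0) = (λ₀···λₙ₋₁)/(μ₁···μₙ):
P(1)/P(0) = (5.7)/(8.8) = 0.64773
P(2)/P(0) = (5.7×6.3)/(8.8×4.8) = 0.85014
P(3)/P(0) = (5.7×6.3×1.0)/(8.8×4.8×6.0) = 0.14169

Normalization: ∑ P(n) = 1
P(0) × (1.0000 + 0.64773 + 0.85014 + 0.14169) = 1
P(0) × 2.63956 = 1
P(0) = 1/2.63956 = 0.3789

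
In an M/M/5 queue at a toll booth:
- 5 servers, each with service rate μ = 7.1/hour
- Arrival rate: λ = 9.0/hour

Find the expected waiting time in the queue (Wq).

Traffic intensity: ρ = λ/(cμ) = 9.0/(5×7.1) = 0.2535
Since ρ = 0.2535 < 1, system is stable.
Offered load a = λ/μ = cρ = 9.0/7.1 = 1.2676
P₀ = [ Σₙ₌₀^4 aⁿ/n! + a^5/(5!(1-ρ)) ]⁻¹
Σ = a^0/0! + a^1/1! + a^2/2! + a^3/3! + a^4/4! = 1.0000 + 1.2676 + 0.8034 + 0.3395 + 0.1076 = 3.5181
a^5/(5!(1-ρ)) = 3.2728/(120 × 0.74648) = 0.03654
P₀ = 1/(3.5181 + 0.03654) = 0.2813
Lq = P₀·a^5·ρ / (5!(1-ρ)²) = 0.28133 × 3.2728 × 0.25352 / (120 × 0.55723) = 0.003491
Wq = Lq/λ = 0.003491/9.0 = 0.0003879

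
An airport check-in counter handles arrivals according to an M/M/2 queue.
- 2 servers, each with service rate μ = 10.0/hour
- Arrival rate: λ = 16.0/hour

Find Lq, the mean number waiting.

Traffic intensity: ρ = λ/(cμ) = 16.0/(2×10.0) = 0.8000
Since ρ = 0.8000 < 1, system is stable.
Offered load a = λ/μ = cρ = 16.0/10.0 = 1.6000
P₀ = [ Σₙ₌₀^1 aⁿ/n! + a^2/(2!(1-ρ)) ]⁻¹
Σ = a^0/0! + a^1/1! = 1.0000 + 1.6000 = 2.6000
a^2/(2!(1-ρ)) = 2.5600/(2 × 0.2000) = 6.4000
P₀ = 1/(2.6000 + 6.4000) = 0.1111
Lq = P₀·a^2·ρ / (2!(1-ρ)²) = 0.11111 × 2.5600 × 0.80000 / (2 × 0.040000) = 2.8444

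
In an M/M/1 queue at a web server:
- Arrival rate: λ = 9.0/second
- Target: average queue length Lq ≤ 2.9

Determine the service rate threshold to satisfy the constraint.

For M/M/1: Lq = λ²/(μ(μ-λ))
Need Lq ≤ 2.9, i.e. μ(μ-λ) ≥ λ²/2.9
μ² - 9.0μ - 81.00/2.9 ≥ 0  →  μ² - 9.0μ - 27.93103 ≥ 0
Quadratic formula (positive root): μ = [λ + √(λ² + 4×27.93103)]/2
Discriminant: 81.00 + 4×27.93103 = 192.7241, √192.7241 = 13.8825
μ ≥ (9.0 + 13.8825)/2 = 11.4413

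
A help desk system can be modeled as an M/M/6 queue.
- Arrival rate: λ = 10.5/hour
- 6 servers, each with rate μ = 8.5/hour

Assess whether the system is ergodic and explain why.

Stability requires ρ = λ/(cμ) < 1
ρ = 10.5/(6 × 8.5) = 10.5/51.00 = 0.2059
Since 0.2059 < 1, the system is STABLE.
The servers are busy 20.59% of the time.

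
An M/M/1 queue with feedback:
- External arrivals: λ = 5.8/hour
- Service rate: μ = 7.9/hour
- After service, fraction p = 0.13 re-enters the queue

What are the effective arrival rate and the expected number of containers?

Effective arrival rate: λ_eff = λ/(1-p) = 5.8/(1-0.13) = 5.8/0.87 = 6.66667
ρ = λ_eff/μ = 6.66667/7.9 = 0.843882
L = ρ/(1-ρ) = 0.843882/(1-0.843882) = 5.4054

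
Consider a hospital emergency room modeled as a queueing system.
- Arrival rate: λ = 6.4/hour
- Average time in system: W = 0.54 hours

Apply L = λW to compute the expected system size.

Little's Law: L = λW
L = 6.4 × 0.54 = 3.4560 patients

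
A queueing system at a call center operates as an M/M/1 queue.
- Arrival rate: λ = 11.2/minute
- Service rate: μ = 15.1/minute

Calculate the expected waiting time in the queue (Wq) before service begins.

First, compute utilization: ρ = λ/μ = 11.2/15.1 = 0.7417
For M/M/1: Wq = λ/(μ(μ-λ))
Wq = 11.2/(15.1 × (15.1-11.2))
Wq = 11.2/(15.1 × 3.90)
Wq = 0.1902 minutes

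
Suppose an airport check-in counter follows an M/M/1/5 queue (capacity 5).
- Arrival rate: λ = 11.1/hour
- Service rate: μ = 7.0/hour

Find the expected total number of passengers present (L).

ρ = λ/μ = 11.1/7.0 = 1.58571
P₀ = (1-ρ)/(1-ρ^(K+1)) = (1-1.58571)/(1-1.58571^6) = -0.5857/-14.8980 = 0.03931
P_K = P₀×ρ^K = 0.039315 × 1.58571^5 = 0.039315 × 10.0258 = 0.3942
L = ρ[1 - (K+1)ρ^K + Kρ^(K+1)] / [(1-ρ)(1-ρ^(K+1))]
L = 1.58571 × (1 - 6×10.0258 + 5×15.8980) / ((1 - 1.58571) × (1 - 15.8980)) = 3.6954 passengers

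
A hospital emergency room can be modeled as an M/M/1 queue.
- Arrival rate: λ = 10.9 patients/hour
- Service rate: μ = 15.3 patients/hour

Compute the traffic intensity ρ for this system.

Server utilization: ρ = λ/μ
ρ = 10.9/15.3 = 0.7124
The server is busy 71.24% of the time.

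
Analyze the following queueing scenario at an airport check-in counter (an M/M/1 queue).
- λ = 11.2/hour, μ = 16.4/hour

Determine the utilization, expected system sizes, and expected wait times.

Step 1: ρ = λ/μ = 11.2/16.4 = 0.6829
Step 2: L = λ/(μ-λ) = 11.2/5.20 = 2.1538
Step 3: Lq = λ²/(μ(μ-λ)) = 125.44/(16.4×5.20) = 1.4709
Step 4: W = 1/(μ-λ) = 1/5.20 = 0.1923
Step 5: Wq = λ/(μ(μ-λ)) = 11.2/(16.4×5.20) = 0.1313
Step 6: P(0) = 1-ρ = 0.3171
Verify: L = λW = 11.2×0.1923 = 2.1538 ✔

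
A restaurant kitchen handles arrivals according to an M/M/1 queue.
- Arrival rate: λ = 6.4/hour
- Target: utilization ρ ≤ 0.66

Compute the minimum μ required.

ρ = λ/μ, so μ = λ/ρ
μ ≥ 6.4/0.66 = 9.6970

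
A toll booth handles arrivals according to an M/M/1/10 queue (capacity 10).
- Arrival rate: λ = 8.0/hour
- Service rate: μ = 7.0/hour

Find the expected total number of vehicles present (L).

ρ = λ/μ = 8.0/7.0 = 1.14286
P₀ = (1-ρ)/(1-ρ^(K+1)) = (1-1.14286)/(1-1.14286^11) = -0.14286/-3.3443 = 0.04272
P_K = P₀×ρ^K = 0.04272 × 1.14286^10 = 0.04272 × 3.8013 = 0.1624
L = ρ[1 - (K+1)ρ^K + Kρ^(K+1)] / [(1-ρ)(1-ρ^(K+1))]
L = 1.14286 × (1 - 11×3.801284 + 10×4.344336) / ((1 - 1.14286) × (1 - 4.344336)) = 6.2893 vehicles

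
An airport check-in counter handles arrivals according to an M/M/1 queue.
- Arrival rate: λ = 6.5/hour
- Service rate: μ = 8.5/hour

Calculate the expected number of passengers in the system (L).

ρ = λ/μ = 6.5/8.5 = 0.7647
For M/M/1: L = λ/(μ-λ)
L = 6.5/(8.5-6.5) = 6.5/2.00
L = 3.2500 passengers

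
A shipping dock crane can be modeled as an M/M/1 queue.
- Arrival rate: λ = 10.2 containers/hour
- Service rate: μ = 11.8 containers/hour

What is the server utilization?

Server utilization: ρ = λ/μ
ρ = 10.2/11.8 = 0.8644
The server is busy 86.44% of the time.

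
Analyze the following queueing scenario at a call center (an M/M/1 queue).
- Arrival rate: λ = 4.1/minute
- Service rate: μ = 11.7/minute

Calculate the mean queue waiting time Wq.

First, compute utilization: ρ = λ/μ = 4.1/11.7 = 0.3504
For M/M/1: Wq = λ/(μ(μ-λ))
Wq = 4.1/(11.7 × (11.7-4.1))
Wq = 4.1/(11.7 × 7.60)
Wq = 0.04611 minutes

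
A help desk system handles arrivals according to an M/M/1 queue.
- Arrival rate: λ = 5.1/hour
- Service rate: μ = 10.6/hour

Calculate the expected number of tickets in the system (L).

ρ = λ/μ = 5.1/10.6 = 0.4811
For M/M/1: L = λ/(μ-λ)
L = 5.1/(10.6-5.1) = 5.1/5.50
L = 0.9273 tickets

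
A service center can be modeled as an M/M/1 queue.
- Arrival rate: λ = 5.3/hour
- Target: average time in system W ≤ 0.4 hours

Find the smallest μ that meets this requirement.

For M/M/1: W = 1/(μ-λ)
Need W ≤ 0.4, so 1/(μ-λ) ≤ 0.4
μ - λ ≥ 1/0.4 = 2.5000
μ ≥ 5.3 + 2.5000 = 7.8000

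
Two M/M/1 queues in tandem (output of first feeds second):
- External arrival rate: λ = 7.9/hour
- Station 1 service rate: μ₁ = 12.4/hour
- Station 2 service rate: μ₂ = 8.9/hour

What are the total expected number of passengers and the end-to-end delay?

By Jackson's theorem, each station behaves as independent M/M/1.
Station 1: ρ₁ = 7.9/12.4 = 0.6371, L₁ = ρ₁/(1-ρ₁) = λ/(μ₁-λ) = 7.9/4.50 = 1.7556
Station 2: ρ₂ = 7.9/8.9 = 0.8876, L₂ = ρ₂/(1-ρ₂) = λ/(μ₂-λ) = 7.9/1.00 = 7.9000
Total: L = L₁ + L₂ = 1.7556 + 7.9000 = 9.6556
W = L/λ = 9.6556/7.9 = 1.2222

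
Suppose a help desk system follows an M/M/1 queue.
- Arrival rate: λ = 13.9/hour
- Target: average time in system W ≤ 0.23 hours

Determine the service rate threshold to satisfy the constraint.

For M/M/1: W = 1/(μ-λ)
Need W ≤ 0.23, so 1/(μ-λ) ≤ 0.23
μ - λ ≥ 1/0.23 = 4.3478
μ ≥ 13.9 + 4.3478 = 18.2478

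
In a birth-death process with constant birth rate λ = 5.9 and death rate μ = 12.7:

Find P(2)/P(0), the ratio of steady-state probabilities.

For constant rates: P(n)/P(0) = (λ/μ)^n
P(2)/P(0) = (5.9/12.7)^2 = 0.46457^2 = 0.2158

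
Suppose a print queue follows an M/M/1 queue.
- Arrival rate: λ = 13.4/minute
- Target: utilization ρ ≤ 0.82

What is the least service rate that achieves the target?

ρ = λ/μ, so μ = λ/ρ
μ ≥ 13.4/0.82 = 16.3415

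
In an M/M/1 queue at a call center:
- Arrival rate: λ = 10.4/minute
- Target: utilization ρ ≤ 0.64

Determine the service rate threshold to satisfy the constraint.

ρ = λ/μ, so μ = λ/ρ
μ ≥ 10.4/0.64 = 16.2500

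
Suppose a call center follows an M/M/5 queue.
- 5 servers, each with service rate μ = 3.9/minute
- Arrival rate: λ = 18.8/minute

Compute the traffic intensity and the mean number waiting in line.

Traffic intensity: ρ = λ/(cμ) = 18.8/(5×3.9) = 0.9641
Since ρ = 0.9641 < 1, system is stable.
Offered load a = λ/μ = cρ = 18.8/3.9 = 4.8205
P₀ = [ Σₙ₌₀^4 aⁿ/n! + a^5/(5!(1-ρ)) ]⁻¹
Σ = a^0/0! + a^1/1! + a^2/2! + a^3/3! + a^4/4! = 1.0000 + 4.8205 + 11.6187 + 18.6693 + 22.4989 = 58.6074
a^5/(5!(1-ρ)) = 2602.9523/(120 × 0.035897436) = 604.2568
P₀ = 1/(58.6074 + 604.2568) = 0.001509
Lq = P₀·a^5·ρ / (5!(1-ρ)²) = 0.001508605 × 2602.9523 × 0.9641026 / (120 × 0.001288626) = 24.4826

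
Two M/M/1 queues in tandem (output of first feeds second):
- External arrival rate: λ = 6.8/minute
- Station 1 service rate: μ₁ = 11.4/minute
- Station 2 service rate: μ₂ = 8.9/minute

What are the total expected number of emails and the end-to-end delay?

By Jackson's theorem, each station behaves as independent M/M/1.
Station 1: ρ₁ = 6.8/11.4 = 0.5965, L₁ = ρ₁/(1-ρ₁) = λ/(μ₁-λ) = 6.8/4.60 = 1.4783
Station 2: ρ₂ = 6.8/8.9 = 0.7640, L₂ = ρ₂/(1-ρ₂) = λ/(μ₂-λ) = 6.8/2.10 = 3.2381
Total: L = L₁ + L₂ = 1.4783 + 3.2381 = 4.7164
W = L/λ = 4.7164/6.8 = 0.6936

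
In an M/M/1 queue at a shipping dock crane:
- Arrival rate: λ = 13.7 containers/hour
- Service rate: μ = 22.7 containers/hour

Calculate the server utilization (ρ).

Server utilization: ρ = λ/μ
ρ = 13.7/22.7 = 0.6035
The server is busy 60.35% of the time.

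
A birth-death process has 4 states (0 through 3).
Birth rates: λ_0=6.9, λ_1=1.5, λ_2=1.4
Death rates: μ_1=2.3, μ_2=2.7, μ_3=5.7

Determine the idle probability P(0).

Ratios P(n)/P(0) = (λ₀···λₙ₋₁)/(μ₁···μₙ):
P(1)/P(0) = (6.9)/(2.3) = 3.00000
P(2)/P(0) = (6.9×1.5)/(2.3×2.7) = 1.66667
P(3)/P(0) = (6.9×1.5×1.4)/(2.3×2.7×5.7) = 0.409357

Normalization: ∑ P(n) = 1
P(0) × (1.00000 + 3.00000 + 1.66667 + 0.409357) = 1
P(0) × 6.0760 = 1
P(0) = 1/6.0760 = 0.1646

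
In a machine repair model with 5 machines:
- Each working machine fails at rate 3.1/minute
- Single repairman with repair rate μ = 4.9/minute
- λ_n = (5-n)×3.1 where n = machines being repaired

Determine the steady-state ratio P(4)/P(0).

P(4)/P(0) = ∏_{i=0}^{4-1} λ_i/μ_{i+1}
= (5-0)×3.1/4.9 × (5-1)×3.1/4.9 × (5-2)×3.1/4.9 × (5-3)×3.1/4.9
= 19.2240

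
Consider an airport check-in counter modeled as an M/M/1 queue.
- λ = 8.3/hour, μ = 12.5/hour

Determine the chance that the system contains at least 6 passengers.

ρ = λ/μ = 8.3/12.5 = 0.6640
P(N ≥ n) = ρⁿ
P(N ≥ 6) = 0.6640^6
P(N ≥ 6) = 0.08571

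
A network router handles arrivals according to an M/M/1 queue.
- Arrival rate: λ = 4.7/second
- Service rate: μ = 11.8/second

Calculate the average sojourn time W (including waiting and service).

First, compute utilization: ρ = λ/μ = 4.7/11.8 = 0.3983
For M/M/1: W = 1/(μ-λ)
W = 1/(11.8-4.7) = 1/7.10
W = 0.1408 seconds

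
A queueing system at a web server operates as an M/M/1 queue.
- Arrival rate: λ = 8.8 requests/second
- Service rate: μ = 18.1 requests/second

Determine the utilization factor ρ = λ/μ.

Server utilization: ρ = λ/μ
ρ = 8.8/18.1 = 0.4862
The server is busy 48.62% of the time.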